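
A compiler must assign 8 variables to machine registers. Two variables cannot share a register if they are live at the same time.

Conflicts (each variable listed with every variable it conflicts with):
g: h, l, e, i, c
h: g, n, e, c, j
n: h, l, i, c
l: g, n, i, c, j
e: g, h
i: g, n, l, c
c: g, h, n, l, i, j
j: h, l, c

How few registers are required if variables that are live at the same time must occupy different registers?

n, l, i, c all conflict with each other, so at least 4 registers are needed.
4 registers suffice: g=3, h=2, n=3, l=2, e=1, i=4, c=1, j=3. Each listed conflict is separated.

4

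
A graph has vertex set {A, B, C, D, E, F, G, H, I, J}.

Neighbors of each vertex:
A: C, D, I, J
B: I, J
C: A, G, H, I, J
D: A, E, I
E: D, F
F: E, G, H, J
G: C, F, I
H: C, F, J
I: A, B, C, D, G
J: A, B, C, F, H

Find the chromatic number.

3

A, C, J are mutually adjacent, so at least 3 colors are needed.
3 colors suffice: color red → {B, C, D, F}; color blue → {E, I, J}; color green → {A, G, H}. Each edge has distinct colors on its endpoints.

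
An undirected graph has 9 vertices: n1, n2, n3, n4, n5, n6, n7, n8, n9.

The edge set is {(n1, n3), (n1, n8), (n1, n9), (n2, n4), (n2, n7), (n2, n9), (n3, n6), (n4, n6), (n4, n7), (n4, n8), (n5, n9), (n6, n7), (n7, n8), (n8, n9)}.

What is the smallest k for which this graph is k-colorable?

3

n1, n8, n9 form a triangle, so at least 3 colors are needed.
3 colors suffice: color 1 → {n2, n5, n6, n8}; color 2 → {n3, n4, n9}; color 3 → {n1, n7}. Each edge has distinct colors on its endpoints.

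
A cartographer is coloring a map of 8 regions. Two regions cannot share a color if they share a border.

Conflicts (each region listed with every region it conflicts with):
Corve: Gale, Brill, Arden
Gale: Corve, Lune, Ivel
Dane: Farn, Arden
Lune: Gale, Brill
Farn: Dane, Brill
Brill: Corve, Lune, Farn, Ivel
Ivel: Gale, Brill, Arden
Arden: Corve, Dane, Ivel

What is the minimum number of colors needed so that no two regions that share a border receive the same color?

The cycle Brill-Ivel-Arden-Dane-Farn-Brill has odd length 5, so it cannot be 2-colored; at least 3 colors are needed.
A valid assignment using 3 colors: Corve=2, Gale=1, Dane=3, Lune=2, Farn=2, Brill=1, Ivel=2, Arden=1. Every pair that conflicts lands in different colors.

3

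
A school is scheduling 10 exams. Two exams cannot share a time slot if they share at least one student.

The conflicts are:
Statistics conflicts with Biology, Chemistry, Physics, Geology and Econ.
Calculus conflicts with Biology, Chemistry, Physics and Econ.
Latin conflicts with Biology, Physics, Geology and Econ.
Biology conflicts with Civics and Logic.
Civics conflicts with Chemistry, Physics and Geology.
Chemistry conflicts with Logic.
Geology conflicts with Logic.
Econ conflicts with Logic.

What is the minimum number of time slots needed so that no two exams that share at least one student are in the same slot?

Latin and Physics conflict, so at least 2 time slots are needed.
A valid assignment using 2 time slots: Statistics=1, Calculus=1, Latin=1, Biology=2, Civics=1, Chemistry=2, Physics=2, Geology=2, Econ=2, Logic=1. Every pair that conflicts lands in different time slots.

2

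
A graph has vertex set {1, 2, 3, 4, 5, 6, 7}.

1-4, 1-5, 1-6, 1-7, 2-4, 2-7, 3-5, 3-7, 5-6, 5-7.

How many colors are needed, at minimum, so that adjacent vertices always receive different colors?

1, 5, 7 are pairwise adjacent, so at least 3 colors are needed.
A valid assignment using 3 colors: 1=b, 2=b, 3=b, 4=a, 5=c, 6=a, 7=a. Each edge has distinct colors on its endpoints.

3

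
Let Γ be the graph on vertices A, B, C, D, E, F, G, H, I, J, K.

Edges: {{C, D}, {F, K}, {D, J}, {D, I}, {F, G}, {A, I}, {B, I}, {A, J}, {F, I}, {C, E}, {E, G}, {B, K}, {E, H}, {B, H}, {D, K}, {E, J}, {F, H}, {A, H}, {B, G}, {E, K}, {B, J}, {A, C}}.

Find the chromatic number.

C and D are adjacent, so at least 2 colors are needed.
2 colors suffice: color 1 → {A, B, D, E, F}; color 2 → {C, G, H, I, J, K}. Each edge has distinct colors on its endpoints.

2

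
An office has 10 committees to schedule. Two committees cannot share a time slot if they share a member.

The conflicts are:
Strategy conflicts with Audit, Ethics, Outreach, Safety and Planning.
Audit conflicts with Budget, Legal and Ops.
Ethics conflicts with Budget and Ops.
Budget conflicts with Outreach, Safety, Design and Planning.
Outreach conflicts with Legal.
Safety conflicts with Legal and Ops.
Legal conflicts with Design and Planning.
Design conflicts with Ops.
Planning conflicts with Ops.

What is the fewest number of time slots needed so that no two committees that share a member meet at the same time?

Strategy and Planning conflict, so at least 2 time slots are needed.
Using 2 time slots: Strategy=1, Audit=2, Ethics=2, Budget=1, Outreach=2, Safety=2, Legal=1, Design=2, Planning=2, Ops=1. No two conflicting committees share a time slot.

2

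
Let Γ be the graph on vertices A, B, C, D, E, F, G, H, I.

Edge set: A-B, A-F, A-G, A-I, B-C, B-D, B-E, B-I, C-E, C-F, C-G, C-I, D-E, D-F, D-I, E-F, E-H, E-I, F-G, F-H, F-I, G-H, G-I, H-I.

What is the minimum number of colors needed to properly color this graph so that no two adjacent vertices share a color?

4

B, D, E, I are pairwise adjacent (a clique of size 4), so at least 4 colors are needed.
4 colors suffice: color 1 → {I}; color 2 → {B, F}; color 3 → {E, G}; color 4 → {A, C, D, H}. Every edge joins two different colors.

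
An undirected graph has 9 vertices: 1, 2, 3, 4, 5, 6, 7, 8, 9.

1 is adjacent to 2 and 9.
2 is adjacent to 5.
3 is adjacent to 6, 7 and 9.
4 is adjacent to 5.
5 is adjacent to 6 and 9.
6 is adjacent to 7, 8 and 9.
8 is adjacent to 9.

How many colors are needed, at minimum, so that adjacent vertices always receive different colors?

3

6, 8, 9 are mutually adjacent, so at least 3 colors are needed.
3 colors suffice: color red → {1, 4, 6}; color blue → {2, 7, 9}; color green → {3, 5, 8}. Every edge joins two different colors.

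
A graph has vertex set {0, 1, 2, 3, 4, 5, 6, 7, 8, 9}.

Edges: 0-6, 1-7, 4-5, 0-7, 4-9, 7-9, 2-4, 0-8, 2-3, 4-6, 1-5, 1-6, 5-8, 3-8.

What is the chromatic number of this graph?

The cycle 0-8-5-1-6-0 has odd length 5, so it cannot be 2-colored; at least 3 colors are needed.
A valid assignment using 3 colors: 0=green, 1=red, 2=blue, 3=green, 4=red, 5=blue, 6=blue, 7=blue, 8=red, 9=green. Every edge joins two different colors.

3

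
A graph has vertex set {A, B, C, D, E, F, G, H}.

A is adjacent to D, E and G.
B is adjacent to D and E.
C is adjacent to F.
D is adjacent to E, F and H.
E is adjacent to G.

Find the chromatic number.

3

A, E, G are pairwise adjacent, so at least 3 colors are needed.
3 colors suffice: color red → {C, D, G}; color blue → {E, F, H}; color green → {A, B}. No two adjacent vertices share a color.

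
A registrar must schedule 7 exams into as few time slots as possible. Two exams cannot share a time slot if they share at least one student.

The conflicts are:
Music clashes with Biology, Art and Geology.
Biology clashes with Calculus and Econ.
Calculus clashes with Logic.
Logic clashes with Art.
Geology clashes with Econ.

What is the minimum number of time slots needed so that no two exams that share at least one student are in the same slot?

The cycle Logic-Calculus-Biology-Music-Art-Logic has odd length 5, so it cannot be 2-colored; at least 3 time slots are needed.
A valid assignment using 3 time slots: Music=2, Biology=1, Calculus=2, Logic=1, Art=3, Geology=1, Econ=2. Every pair that conflicts lands in different time slots.

3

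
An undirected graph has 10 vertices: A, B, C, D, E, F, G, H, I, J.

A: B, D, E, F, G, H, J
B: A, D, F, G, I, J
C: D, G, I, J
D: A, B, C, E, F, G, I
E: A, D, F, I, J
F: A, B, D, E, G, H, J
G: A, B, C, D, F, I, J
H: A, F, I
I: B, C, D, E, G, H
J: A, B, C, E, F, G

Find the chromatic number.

A, B, D, F, G form a clique, so at least 5 colors are needed.
5 colors suffice: color 1 → {D, H, J}; color 2 → {F, I}; color 3 → {E, G}; color 4 → {A, C}; color 5 → {B}. Every edge joins two different colors.

5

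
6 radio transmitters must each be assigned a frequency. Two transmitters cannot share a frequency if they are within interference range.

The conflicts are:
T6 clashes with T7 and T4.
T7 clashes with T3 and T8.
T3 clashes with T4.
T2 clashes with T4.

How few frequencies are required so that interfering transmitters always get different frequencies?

2

T7 and T8 conflict, so at least 2 frequencies are needed.
Using 2 frequencies: T6=2, T7=1, T3=2, T2=2, T4=1, T8=2. No two conflicting transmitters share a frequency.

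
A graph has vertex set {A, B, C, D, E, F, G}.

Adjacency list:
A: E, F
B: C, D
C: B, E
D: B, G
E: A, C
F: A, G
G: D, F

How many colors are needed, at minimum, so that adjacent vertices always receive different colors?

3

The cycle D-G-F-A-E-C-B-D has odd length 7, so it cannot be 2-colored; at least 3 colors are needed.
3 colors suffice: color 1 → {A, B, G}; color 2 → {C, D, F}; color 3 → {E}. No two adjacent vertices share a color.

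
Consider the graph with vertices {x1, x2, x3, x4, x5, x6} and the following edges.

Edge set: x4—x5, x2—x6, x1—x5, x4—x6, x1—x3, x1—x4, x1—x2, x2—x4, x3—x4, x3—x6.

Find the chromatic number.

3

x2, x4, x6 are pairwise adjacent, so at least 3 colors are needed.
3 colors suffice: color 1 → {x4}; color 2 → {x1, x6}; color 3 → {x2, x3, x5}. Each edge has distinct colors on its endpoints.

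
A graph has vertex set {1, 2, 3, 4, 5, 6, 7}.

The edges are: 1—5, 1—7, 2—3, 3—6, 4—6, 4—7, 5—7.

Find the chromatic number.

1, 5, 7 are mutually adjacent, so at least 3 colors are needed.
A valid assignment using 3 colors: 1=c, 2=a, 3=b, 4=b, 5=b, 6=a, 7=a. Each edge has distinct colors on its endpoints.

3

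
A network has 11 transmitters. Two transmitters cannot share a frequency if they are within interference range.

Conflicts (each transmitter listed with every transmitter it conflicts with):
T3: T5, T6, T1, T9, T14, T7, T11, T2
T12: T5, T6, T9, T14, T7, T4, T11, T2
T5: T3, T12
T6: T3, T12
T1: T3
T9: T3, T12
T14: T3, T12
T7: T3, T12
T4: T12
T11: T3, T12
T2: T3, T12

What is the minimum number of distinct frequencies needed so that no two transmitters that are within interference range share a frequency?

2

T12 and T6 conflict, so at least 2 frequencies are needed.
2 frequencies suffice: frequency 1 → {T3, T12}; frequency 2 → {T5, T6, T1, T9, T14, T7, T4, T11, T2}. No two conflicting transmitters share a frequency.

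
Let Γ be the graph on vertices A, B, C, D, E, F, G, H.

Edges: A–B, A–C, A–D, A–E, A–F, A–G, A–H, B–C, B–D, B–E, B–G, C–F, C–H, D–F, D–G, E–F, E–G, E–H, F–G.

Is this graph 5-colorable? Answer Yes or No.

The chromatic number is 4. A, E, F, G form a clique, so at least 4 colors are needed.
A valid assignment using 4 colors: A=1, B=2, C=3, D=3, E=3, F=2, G=4, H=2.
Since 5 ≥ 4, a proper 5-coloring certainly exists.

Yes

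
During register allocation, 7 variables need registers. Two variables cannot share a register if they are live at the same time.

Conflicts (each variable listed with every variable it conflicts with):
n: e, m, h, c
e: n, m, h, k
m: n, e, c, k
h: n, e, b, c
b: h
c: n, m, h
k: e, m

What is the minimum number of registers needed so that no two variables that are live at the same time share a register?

n, h, c pairwise conflict, so at least 3 registers are needed.
Using 3 registers: n=3, e=2, m=1, h=1, b=2, c=2, k=3. No two conflicting variables share a register.

3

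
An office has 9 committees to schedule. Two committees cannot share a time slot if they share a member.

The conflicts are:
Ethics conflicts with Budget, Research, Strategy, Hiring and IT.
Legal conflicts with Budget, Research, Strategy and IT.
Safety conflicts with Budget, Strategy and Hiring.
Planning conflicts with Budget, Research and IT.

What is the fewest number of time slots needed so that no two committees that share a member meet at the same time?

2

Ethics and Hiring conflict, so at least 2 time slots are needed.
2 time slots suffice: Ethics=1, Legal=1, Safety=1, Planning=1, Budget=2, Research=2, Strategy=2, Hiring=2, IT=2. Each listed conflict is separated.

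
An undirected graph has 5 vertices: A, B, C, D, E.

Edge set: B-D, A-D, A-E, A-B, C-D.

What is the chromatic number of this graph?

A, B, D form a triangle, so at least 3 colors are needed.
3 colors suffice: A=red, B=green, C=red, D=blue, E=blue. Every edge joins two different colors.

3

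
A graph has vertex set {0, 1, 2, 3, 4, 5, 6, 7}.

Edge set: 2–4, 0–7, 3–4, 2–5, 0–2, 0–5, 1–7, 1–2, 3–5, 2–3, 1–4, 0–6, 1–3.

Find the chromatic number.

1, 2, 3, 4 are pairwise adjacent (a clique of size 4), so at least 4 colors are needed.
One proper 4-coloring: 0=blue, 1=blue, 2=red, 3=green, 4=yellow, 5=yellow, 6=red, 7=red. Each edge has distinct colors on its endpoints.

4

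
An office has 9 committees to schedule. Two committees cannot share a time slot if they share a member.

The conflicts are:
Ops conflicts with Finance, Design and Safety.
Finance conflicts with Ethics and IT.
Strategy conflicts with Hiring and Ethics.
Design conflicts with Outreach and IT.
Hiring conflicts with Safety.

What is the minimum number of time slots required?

Ops and Design conflict, so at least 2 time slots are needed.
Using 2 time slots: Ops=2, Finance=1, Strategy=1, Design=1, Outreach=2, Hiring=2, Safety=1, Ethics=2, IT=2. No two conflicting committees share a time slot.

2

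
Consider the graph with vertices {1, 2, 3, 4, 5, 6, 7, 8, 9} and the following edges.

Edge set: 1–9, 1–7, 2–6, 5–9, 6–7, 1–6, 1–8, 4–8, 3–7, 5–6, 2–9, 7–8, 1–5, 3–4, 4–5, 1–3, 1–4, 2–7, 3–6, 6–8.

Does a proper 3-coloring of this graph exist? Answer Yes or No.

No

1, 3, 6, 7 are mutually adjacent (a clique of size 4), so at least 4 colors are needed.
So 3 colors are not enough.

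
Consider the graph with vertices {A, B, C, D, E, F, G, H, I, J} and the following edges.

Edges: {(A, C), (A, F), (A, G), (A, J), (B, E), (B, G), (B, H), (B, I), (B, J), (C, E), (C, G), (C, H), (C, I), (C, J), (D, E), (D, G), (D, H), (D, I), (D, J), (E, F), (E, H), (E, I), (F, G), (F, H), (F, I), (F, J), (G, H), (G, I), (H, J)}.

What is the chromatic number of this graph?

D, G, I are mutually adjacent, so at least 3 colors are needed.
3 colors suffice: color 1 → {E, G, J}; color 2 → {A, H, I}; color 3 → {B, C, D, F}. No two adjacent vertices share a color.

3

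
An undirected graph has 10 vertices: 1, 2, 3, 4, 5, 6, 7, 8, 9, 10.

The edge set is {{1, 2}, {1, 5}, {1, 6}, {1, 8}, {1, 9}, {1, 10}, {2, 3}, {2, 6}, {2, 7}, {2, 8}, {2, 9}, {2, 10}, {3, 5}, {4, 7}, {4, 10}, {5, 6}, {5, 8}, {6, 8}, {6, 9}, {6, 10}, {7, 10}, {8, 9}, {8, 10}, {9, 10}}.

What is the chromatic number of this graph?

6

1, 2, 6, 8, 9, 10 are pairwise adjacent (a clique of size 6), so at least 6 colors are needed.
6 colors suffice: color a → {5, 10}; color b → {2, 4}; color c → {3, 6, 7}; color d → {8}; color e → {1}; color f → {9}. Every edge joins two different colors.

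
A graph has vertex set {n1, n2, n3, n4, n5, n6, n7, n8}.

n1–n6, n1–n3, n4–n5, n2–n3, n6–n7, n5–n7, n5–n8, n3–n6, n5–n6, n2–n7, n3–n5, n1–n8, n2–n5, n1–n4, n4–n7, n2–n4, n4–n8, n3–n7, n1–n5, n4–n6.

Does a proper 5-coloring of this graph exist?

Yes

The chromatic number is 4. n2, n4, n5, n7 are mutually adjacent (a clique of size 4), so at least 4 colors are needed.
4 colors suffice: n1=green, n2=yellow, n3=blue, n4=blue, n5=red, n6=yellow, n7=green, n8=yellow.
Since 5 ≥ 4, a proper 5-coloring certainly exists.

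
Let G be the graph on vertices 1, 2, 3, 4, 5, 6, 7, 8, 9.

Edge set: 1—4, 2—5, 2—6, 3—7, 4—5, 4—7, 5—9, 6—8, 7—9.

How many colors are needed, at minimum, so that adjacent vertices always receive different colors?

2

4 and 7 are adjacent, so at least 2 colors are needed.
2 colors suffice: color a → {2, 3, 4, 8, 9}; color b → {1, 5, 6, 7}. No two adjacent vertices share a color.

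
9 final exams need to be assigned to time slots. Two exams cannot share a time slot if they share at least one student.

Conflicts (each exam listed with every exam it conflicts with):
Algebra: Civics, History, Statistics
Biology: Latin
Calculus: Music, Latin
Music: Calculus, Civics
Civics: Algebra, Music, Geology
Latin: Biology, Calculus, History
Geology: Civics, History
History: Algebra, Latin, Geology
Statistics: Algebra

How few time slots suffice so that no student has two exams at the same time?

2

Geology and History conflict, so at least 2 time slots are needed.
Using 2 time slots: Algebra=1, Biology=2, Calculus=2, Music=1, Civics=2, Latin=1, Geology=1, History=2, Statistics=2. Each listed conflict is separated.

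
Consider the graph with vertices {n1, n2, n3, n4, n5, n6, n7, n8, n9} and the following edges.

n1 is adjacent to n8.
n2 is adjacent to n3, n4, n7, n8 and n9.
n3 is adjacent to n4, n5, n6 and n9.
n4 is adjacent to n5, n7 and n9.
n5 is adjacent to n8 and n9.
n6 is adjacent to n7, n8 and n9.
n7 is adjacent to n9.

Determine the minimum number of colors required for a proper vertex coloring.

4

n3, n4, n5, n9 form a clique, so at least 4 colors are needed.
A valid assignment using 4 colors: n1=B, n2=Y, n3=G, n4=B, n5=Y, n6=B, n7=G, n8=R, n9=R. No two adjacent vertices share a color.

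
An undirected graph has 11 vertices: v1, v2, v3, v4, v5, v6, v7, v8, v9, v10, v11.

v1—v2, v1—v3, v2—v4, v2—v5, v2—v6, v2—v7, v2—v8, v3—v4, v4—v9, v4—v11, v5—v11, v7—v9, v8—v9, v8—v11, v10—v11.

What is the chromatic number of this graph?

v2 and v8 are adjacent, so at least 2 colors are needed.
2 colors suffice: v1=2, v2=1, v3=1, v4=2, v5=2, v6=2, v7=2, v8=2, v9=1, v10=2, v11=1. No two adjacent vertices share a color.

2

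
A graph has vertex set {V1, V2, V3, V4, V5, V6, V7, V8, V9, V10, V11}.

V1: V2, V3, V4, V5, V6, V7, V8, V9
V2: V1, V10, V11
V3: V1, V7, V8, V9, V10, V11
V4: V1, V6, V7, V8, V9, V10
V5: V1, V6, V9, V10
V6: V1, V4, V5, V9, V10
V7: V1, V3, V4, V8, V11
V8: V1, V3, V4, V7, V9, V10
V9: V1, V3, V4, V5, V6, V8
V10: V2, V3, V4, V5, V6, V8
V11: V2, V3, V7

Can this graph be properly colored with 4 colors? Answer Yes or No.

The chromatic number is 4. V1, V3, V7, V8 are mutually adjacent (a clique of size 4), so at least 4 colors are needed.
4 colors suffice: V1=1, V2=2, V3=2, V4=2, V5=2, V6=3, V7=4, V8=3, V9=4, V10=1, V11=1.
That is already a proper 4-coloring.

Yes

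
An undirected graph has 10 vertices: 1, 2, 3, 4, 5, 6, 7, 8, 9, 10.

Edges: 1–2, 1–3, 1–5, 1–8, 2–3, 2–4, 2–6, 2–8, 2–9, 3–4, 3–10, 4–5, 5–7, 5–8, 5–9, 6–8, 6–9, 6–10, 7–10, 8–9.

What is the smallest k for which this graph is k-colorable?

4

2, 6, 8, 9 are mutually adjacent (a clique of size 4), so at least 4 colors are needed.
A valid assignment using 4 colors: 1=c, 2=a, 3=b, 4=c, 5=a, 6=c, 7=b, 8=b, 9=d, 10=a. Every edge joins two different colors.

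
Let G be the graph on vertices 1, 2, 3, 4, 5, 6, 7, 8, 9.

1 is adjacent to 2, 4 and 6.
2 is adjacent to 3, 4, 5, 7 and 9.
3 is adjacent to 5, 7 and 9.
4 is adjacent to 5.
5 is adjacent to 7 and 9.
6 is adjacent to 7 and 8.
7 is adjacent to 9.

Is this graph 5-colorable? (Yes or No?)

Yes

The chromatic number is 5. 2, 3, 5, 7, 9 are mutually adjacent (a clique of size 5), so at least 5 colors are needed.
One proper 5-coloring: 1=b, 2=a, 3=e, 4=c, 5=b, 6=a, 7=c, 8=b, 9=d.
That is already a proper 5-coloring.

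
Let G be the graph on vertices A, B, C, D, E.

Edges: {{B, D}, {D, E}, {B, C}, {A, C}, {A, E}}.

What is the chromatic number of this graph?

The cycle D-E-A-C-B-D has odd length 5, so it cannot be 2-colored; at least 3 colors are needed.
3 colors suffice: color red → {A, B}; color blue → {C, E}; color green → {D}. Every edge joins two different colors.

3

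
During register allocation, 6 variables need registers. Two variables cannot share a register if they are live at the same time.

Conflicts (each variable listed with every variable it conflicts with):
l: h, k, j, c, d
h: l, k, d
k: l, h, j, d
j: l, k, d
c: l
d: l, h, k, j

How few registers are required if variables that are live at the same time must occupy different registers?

l, h, k, d all conflict with each other, so at least 4 registers are needed.
4 registers suffice: register 1 → {l}; register 2 → {c, d}; register 3 → {k}; register 4 → {h, j}. No two conflicting variables share a register.

4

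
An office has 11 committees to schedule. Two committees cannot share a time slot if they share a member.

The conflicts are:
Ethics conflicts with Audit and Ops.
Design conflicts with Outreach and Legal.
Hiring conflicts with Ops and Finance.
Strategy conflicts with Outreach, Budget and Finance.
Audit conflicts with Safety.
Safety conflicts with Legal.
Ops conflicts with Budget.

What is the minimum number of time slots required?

The cycle Ops-Budget-Strategy-Finance-Hiring-Ops has odd length 5, so it cannot be 2-colored; at least 3 time slots are needed.
3 time slots suffice: time slot 1 → {Design, Strategy, Safety, Ops}; time slot 2 → {Ethics, Outreach, Budget, Legal, Finance}; time slot 3 → {Hiring, Audit}. Each listed conflict is separated.

3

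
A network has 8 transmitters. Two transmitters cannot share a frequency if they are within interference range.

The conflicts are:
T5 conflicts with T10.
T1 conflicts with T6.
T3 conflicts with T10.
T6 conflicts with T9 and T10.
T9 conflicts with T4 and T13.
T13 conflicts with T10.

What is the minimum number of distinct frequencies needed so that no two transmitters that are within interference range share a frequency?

2

T3 and T10 conflict, so at least 2 frequencies are needed.
2 frequencies suffice: frequency 1 → {T1, T9, T10}; frequency 2 → {T5, T3, T6, T4, T13}. Each listed conflict is separated.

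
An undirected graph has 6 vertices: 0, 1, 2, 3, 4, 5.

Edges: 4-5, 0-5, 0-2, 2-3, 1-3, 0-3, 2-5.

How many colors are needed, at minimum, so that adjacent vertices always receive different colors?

3

0, 2, 3 are mutually adjacent, so at least 3 colors are needed.
3 colors suffice: color red → {1, 2, 4}; color blue → {0}; color green → {3, 5}. Each edge has distinct colors on its endpoints.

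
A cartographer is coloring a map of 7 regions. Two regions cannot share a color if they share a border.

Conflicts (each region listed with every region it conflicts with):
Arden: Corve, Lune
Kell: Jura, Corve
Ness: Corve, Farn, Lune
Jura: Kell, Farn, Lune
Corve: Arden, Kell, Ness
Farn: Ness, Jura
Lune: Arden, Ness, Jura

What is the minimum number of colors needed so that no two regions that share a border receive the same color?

3

The cycle Lune-Jura-Kell-Corve-Ness-Lune has odd length 5, so it cannot be 2-colored; at least 3 colors are needed.
3 colors suffice: color 1 → {Arden, Ness, Jura}; color 2 → {Corve, Farn, Lune}; color 3 → {Kell}. Every pair that conflicts lands in different colors.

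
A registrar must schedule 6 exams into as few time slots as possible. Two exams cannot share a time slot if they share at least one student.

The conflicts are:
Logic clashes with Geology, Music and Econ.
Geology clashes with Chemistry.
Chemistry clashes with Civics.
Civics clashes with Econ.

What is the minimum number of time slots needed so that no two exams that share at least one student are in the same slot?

3

The cycle Chemistry-Geology-Logic-Econ-Civics-Chemistry has odd length 5, so it cannot be 2-colored; at least 3 time slots are needed.
Using 3 time slots: Logic=1, Geology=2, Music=2, Chemistry=3, Civics=1, Econ=2. Every pair that conflicts lands in different time slots.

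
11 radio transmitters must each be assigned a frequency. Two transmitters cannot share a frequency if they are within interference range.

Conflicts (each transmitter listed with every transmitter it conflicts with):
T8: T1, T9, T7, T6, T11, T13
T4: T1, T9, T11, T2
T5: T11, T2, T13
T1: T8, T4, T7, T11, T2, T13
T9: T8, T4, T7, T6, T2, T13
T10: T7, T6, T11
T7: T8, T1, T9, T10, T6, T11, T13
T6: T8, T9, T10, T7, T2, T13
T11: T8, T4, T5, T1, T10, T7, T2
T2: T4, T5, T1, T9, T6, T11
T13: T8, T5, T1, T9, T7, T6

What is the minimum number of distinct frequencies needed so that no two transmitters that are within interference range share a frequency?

5

T8, T9, T7, T6, T13 all conflict with each other, so at least 5 frequencies are needed.
5 frequencies suffice: frequency 1 → {T11, T13}; frequency 2 → {T7, T2}; frequency 3 → {T8, T4, T5, T10}; frequency 4 → {T1, T6}; frequency 5 → {T9}. Every pair that conflicts lands in different frequencies.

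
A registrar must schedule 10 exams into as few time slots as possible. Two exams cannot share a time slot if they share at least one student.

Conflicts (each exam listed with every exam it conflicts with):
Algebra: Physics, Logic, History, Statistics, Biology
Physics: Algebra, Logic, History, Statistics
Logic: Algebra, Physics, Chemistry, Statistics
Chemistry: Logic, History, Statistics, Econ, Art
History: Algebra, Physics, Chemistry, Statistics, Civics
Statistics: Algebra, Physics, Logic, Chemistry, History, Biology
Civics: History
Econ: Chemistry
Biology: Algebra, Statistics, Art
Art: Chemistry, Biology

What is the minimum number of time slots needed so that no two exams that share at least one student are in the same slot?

Algebra, Physics, Logic, Statistics all conflict with each other, so at least 4 time slots are needed.
4 time slots suffice: time slot 1 → {Statistics, Civics, Econ, Art}; time slot 2 → {Algebra, Chemistry}; time slot 3 → {Logic, History, Biology}; time slot 4 → {Physics}. No two conflicting exams share a time slot.

4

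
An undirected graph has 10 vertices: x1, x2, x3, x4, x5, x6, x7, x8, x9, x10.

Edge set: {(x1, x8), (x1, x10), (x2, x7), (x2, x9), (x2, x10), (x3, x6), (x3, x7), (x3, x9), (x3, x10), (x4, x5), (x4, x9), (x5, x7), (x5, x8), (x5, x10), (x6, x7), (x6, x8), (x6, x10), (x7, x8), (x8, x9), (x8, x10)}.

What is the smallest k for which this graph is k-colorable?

x3, x6, x7 are mutually adjacent, so at least 3 colors are needed.
3 colors suffice: color 1 → {x7, x9, x10}; color 2 → {x2, x3, x4, x8}; color 3 → {x1, x5, x6}. Every edge joins two different colors.

3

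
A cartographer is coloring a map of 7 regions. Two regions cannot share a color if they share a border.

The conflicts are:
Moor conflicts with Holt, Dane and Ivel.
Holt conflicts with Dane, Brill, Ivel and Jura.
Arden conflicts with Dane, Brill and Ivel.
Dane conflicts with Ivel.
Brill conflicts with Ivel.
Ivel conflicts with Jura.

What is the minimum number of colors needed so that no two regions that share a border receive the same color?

4

Moor, Holt, Dane, Ivel all conflict with each other, so at least 4 colors are needed.
4 colors suffice: color 1 → {Ivel}; color 2 → {Holt, Arden}; color 3 → {Dane, Brill, Jura}; color 4 → {Moor}. Each listed conflict is separated.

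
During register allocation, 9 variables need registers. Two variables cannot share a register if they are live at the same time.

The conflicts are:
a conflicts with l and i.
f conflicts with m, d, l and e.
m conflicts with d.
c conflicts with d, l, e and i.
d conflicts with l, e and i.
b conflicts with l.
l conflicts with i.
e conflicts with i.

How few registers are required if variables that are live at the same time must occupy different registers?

c, d, l, i all conflict with each other, so at least 4 registers are needed.
4 registers suffice: register 1 → {m, l, e}; register 2 → {a, d, b}; register 3 → {f, i}; register 4 → {c}. Each listed conflict is separated.

4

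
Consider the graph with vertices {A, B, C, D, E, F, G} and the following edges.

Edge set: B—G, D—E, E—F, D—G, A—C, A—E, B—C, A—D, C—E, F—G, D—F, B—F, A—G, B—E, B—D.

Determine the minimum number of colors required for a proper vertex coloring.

B, D, E, F are mutually adjacent (a clique of size 4), so at least 4 colors are needed.
4 colors suffice: color red → {A, B}; color blue → {C, D}; color green → {E, G}; color yellow → {F}. Each edge has distinct colors on its endpoints.

4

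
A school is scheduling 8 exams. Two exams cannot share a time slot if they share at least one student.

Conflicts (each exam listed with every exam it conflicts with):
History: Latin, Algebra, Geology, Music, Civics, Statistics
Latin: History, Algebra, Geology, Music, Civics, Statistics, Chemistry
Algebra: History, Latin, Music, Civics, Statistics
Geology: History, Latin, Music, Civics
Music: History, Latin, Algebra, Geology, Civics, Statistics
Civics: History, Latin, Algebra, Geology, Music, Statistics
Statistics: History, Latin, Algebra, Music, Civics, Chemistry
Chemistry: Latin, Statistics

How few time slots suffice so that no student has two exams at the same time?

History, Latin, Algebra, Music, Civics, Statistics are mutually in conflict, so at least 6 time slots are needed.
6 time slots suffice: time slot 1 → {Latin}; time slot 2 → {Geology, Statistics}; time slot 3 → {Civics, Chemistry}; time slot 4 → {History}; time slot 5 → {Music}; time slot 6 → {Algebra}. Every pair that conflicts lands in different time slots.

6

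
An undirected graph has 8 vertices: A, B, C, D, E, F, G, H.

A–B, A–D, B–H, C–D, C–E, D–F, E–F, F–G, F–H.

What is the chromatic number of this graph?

3

The cycle D-F-H-B-A-D has odd length 5, so it cannot be 2-colored; at least 3 colors are needed.
3 colors suffice: color 1 → {B, C, F}; color 2 → {D, E, G, H}; color 3 → {A}. Every edge joins two different colors.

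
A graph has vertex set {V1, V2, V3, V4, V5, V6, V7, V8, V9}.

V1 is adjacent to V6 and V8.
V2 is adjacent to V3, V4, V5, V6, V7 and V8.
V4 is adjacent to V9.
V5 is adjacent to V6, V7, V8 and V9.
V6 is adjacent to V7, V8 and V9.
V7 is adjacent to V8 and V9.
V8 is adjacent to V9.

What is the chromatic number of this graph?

V5, V6, V7, V8, V9 are pairwise adjacent (a clique of size 5), so at least 5 colors are needed.
One proper 5-coloring: V1=3, V2=3, V3=1, V4=1, V5=5, V6=2, V7=4, V8=1, V9=3. No two adjacent vertices share a color.

5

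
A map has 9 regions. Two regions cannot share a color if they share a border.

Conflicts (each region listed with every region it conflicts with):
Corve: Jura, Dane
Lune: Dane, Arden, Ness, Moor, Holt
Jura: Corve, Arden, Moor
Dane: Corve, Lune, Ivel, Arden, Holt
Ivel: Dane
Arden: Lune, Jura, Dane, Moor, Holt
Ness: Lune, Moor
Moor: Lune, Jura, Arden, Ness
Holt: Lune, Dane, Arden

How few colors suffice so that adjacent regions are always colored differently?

Lune, Dane, Arden, Holt all conflict with each other, so at least 4 colors are needed.
4 colors suffice: color 1 → {Lune, Jura, Ivel}; color 2 → {Corve, Arden, Ness}; color 3 → {Dane, Moor}; color 4 → {Holt}. Each listed conflict is separated.

4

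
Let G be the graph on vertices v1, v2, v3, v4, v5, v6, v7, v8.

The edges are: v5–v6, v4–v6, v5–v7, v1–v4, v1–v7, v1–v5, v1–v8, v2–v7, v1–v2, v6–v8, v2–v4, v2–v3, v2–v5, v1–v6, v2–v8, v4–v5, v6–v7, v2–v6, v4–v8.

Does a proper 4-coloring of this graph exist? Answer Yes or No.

No

v1, v2, v4, v5, v6 are mutually adjacent (a clique of size 5), so at least 5 colors are needed.
So 4 colors are not enough.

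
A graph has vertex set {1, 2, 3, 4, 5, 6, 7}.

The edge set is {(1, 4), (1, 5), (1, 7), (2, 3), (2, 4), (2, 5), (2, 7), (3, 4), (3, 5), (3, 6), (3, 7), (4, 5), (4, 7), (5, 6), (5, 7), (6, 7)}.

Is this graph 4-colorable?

2, 3, 4, 5, 7 are pairwise adjacent (a clique of size 5), so at least 5 colors are needed.
So 4 colors are not enough.

No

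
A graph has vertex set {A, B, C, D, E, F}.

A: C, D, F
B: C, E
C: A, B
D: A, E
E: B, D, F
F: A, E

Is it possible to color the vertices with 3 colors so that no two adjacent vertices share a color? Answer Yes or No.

The chromatic number is 3. The cycle F-E-B-C-A-F has odd length 5, so it cannot be 2-colored; at least 3 colors are needed.
3 colors suffice: color red → {A, E}; color blue → {B, D, F}; color green → {C}.
That is already a proper 3-coloring.

Yes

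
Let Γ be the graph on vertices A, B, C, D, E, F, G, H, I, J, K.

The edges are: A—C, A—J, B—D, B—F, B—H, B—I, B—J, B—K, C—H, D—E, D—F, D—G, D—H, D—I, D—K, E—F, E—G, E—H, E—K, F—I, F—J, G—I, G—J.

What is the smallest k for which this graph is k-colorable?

B, D, F, I form a clique, so at least 4 colors are needed.
A valid assignment using 4 colors: A=2, B=2, C=1, D=1, E=2, F=3, G=3, H=3, I=4, J=1, K=3. Each edge has distinct colors on its endpoints.

4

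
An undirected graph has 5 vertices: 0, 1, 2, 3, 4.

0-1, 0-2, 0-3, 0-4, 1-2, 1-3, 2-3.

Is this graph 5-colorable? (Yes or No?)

Yes

The chromatic number is 4. 0, 1, 2, 3 are mutually adjacent (a clique of size 4), so at least 4 colors are needed.
4 colors suffice: color a → {0}; color b → {1, 4}; color c → {2}; color d → {3}.
Since 5 ≥ 4, a proper 5-coloring certainly exists.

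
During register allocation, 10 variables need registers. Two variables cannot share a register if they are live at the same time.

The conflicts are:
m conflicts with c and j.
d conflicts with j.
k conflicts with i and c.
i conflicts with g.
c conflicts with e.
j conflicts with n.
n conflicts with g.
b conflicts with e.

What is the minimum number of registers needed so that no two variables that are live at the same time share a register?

3

The cycle n-j-m-c-k-i-g-n has odd length 7, so it cannot be 2-colored; at least 3 registers are needed.
3 registers suffice: m=2, d=2, k=3, i=2, c=1, j=1, n=2, b=1, g=1, e=2. No two conflicting variables share a register.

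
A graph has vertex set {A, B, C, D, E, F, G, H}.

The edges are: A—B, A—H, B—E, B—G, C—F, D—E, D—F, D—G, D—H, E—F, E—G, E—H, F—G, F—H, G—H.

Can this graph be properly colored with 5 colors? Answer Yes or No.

Yes

The chromatic number is 5. D, E, F, G, H are mutually adjacent (a clique of size 5), so at least 5 colors are needed.
5 colors suffice: color 1 → {A, C, G}; color 2 → {B, F}; color 3 → {H}; color 4 → {E}; color 5 → {D}.
That is already a proper 5-coloring.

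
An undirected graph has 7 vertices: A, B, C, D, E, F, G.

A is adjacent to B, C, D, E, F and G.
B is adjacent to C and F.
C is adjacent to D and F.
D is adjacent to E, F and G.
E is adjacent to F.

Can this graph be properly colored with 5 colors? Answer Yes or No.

Yes

The chromatic number is 4. A, C, D, F are pairwise adjacent (a clique of size 4), so at least 4 colors are needed.
A valid assignment using 4 colors: A=1, B=3, C=4, D=3, E=4, F=2, G=2.
Since 5 ≥ 4, a proper 5-coloring certainly exists.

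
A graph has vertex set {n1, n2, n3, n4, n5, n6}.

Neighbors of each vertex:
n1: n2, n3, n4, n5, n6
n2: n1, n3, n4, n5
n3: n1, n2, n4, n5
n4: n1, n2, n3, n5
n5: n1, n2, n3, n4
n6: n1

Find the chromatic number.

n1, n2, n3, n4, n5 are pairwise adjacent (a clique of size 5), so at least 5 colors are needed.
5 colors suffice: color 1 → {n1}; color 2 → {n4, n6}; color 3 → {n2}; color 4 → {n3}; color 5 → {n5}. Each edge has distinct colors on its endpoints.

5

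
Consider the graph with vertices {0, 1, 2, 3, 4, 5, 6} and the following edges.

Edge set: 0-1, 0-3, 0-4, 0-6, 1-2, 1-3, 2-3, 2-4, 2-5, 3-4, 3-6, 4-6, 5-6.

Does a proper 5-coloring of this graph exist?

Yes

The chromatic number is 4. 0, 3, 4, 6 are mutually adjacent (a clique of size 4), so at least 4 colors are needed.
A valid assignment using 4 colors: 0=c, 1=d, 2=b, 3=a, 4=d, 5=a, 6=b.
Since 5 ≥ 4, a proper 5-coloring certainly exists.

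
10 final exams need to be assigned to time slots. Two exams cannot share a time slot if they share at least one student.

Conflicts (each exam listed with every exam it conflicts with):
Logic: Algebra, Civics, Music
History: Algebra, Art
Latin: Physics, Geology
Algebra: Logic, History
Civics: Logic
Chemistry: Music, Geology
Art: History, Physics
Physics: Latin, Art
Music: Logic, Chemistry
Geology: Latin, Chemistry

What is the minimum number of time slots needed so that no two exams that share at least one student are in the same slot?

The cycle History-Art-Physics-Latin-Geology-Chemistry-Music-Logic-Algebra-History has odd length 9, so it cannot be 2-colored; at least 3 time slots are needed.
3 time slots suffice: Logic=1, History=1, Latin=2, Algebra=2, Civics=2, Chemistry=3, Art=2, Physics=1, Music=2, Geology=1. No two conflicting exams share a time slot.

3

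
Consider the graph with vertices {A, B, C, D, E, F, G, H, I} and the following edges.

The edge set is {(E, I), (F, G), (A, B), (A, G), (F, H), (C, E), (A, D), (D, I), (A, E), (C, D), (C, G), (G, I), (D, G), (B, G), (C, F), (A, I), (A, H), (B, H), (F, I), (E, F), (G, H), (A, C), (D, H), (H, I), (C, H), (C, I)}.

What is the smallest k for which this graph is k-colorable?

6

A, C, D, G, H, I form a clique, so at least 6 colors are needed.
6 colors suffice: color 1 → {B, I}; color 2 → {A, F}; color 3 → {C}; color 4 → {E, H}; color 5 → {G}; color 6 → {D}. No two adjacent vertices share a color.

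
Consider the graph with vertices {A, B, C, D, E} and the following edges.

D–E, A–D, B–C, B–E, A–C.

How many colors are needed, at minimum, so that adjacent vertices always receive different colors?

3

The cycle A-C-B-E-D-A has odd length 5, so it cannot be 2-colored; at least 3 colors are needed.
3 colors suffice: A=green, B=red, C=blue, D=red, E=blue. No two adjacent vertices share a color.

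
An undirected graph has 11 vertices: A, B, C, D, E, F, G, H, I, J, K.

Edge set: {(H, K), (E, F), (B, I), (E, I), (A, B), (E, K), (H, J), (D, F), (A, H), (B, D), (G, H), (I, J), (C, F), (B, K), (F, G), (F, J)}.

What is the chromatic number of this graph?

The cycle D-B-I-J-F-D has odd length 5, so it cannot be 2-colored; at least 3 colors are needed.
3 colors suffice: color 1 → {B, F, H}; color 2 → {A, C, D, G, I, K}; color 3 → {E, J}. Every edge joins two different colors.

3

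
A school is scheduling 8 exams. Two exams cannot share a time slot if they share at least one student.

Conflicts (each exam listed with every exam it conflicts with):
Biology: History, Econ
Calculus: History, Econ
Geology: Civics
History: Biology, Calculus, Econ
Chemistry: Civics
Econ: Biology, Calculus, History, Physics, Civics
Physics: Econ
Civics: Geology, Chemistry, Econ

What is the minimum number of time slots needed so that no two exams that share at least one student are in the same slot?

Calculus, History, Econ are mutually in conflict, so at least 3 time slots are needed.
A valid assignment using 3 time slots: Biology=3, Calculus=3, Geology=1, History=2, Chemistry=1, Econ=1, Physics=2, Civics=2. Every pair that conflicts lands in different time slots.

3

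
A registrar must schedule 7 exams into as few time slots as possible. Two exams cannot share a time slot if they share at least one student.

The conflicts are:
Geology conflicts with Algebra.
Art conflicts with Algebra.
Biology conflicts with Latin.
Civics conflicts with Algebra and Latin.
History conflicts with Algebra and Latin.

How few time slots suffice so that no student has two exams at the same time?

History and Latin conflict, so at least 2 time slots are needed.
2 time slots suffice: time slot 1 → {Algebra, Latin}; time slot 2 → {Geology, Art, Biology, Civics, History}. Each listed conflict is separated.

2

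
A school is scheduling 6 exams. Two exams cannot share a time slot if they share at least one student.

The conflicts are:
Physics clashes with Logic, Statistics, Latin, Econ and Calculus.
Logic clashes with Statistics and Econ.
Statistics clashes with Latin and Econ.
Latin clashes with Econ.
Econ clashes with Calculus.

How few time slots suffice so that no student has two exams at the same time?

Physics, Statistics, Latin, Econ all conflict with each other, so at least 4 time slots are needed.
4 time slots suffice: time slot 1 → {Physics}; time slot 2 → {Econ}; time slot 3 → {Statistics, Calculus}; time slot 4 → {Logic, Latin}. Each listed conflict is separated.

4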